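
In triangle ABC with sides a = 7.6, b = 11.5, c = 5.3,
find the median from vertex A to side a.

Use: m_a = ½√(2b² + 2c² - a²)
m_a = ½√(2·11.5² + 2·5.3² - 7.6²)
m_a = ½√(264.5 + 56.18 - 57.76) = ½√262.92 = 8.107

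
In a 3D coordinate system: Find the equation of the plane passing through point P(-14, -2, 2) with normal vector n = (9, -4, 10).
d = n·P = (9)(-14) + (-4)(-2) + (10)(2) = -98
Plane: 9x - 4y + 10z = -98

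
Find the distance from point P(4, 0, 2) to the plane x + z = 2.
d = |1(4) + 0(0) + 1(2) - (2)| / √(1² + 0² + 1²) = 4/√2 = 2.828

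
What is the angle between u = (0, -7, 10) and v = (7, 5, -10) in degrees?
u·v = -135, |u|² = 149, |v|² = 174
cos θ = -135/√25926 ≈ -0.8384
θ ≈ 147.0°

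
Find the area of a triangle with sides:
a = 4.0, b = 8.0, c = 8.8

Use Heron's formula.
s = (a+b+c)/2 = (4.0+8.0+8.8)/2 = 10.4
A = √(s(s-a)(s-b)(s-c)) = √(10.4·6.4·2.4·1.6)
A = √255.59 = 15.99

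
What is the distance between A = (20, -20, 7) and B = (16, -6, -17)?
d = √[(-4)² + (14)² + (-24)²] = √788 = 28.07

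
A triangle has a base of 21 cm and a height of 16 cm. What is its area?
Area = (1/2) * base * height
Area = (1/2) * 21 * 16
Area = 168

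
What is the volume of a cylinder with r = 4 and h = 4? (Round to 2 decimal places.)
Volume = pi * r² * h
Volume = pi * 4² * 4
Volume = pi * 16 * 4
Volume = pi * 64
Volume = 201.06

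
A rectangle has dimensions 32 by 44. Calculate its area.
Area = length * width
Area = 32 * 44
Area = 1408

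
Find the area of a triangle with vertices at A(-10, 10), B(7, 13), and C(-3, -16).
Using the coordinate formula: Area = (1/2)|x₁(y₂-y₃) + x₂(y₃-y₁) + x₃(y₁-y₂)|
Area = (1/2)|(-10)(13-(-16)) + 7((-16)-10) + (-3)(10-13)|
Area = (1/2)|(-10)*29 + 7*(-26) + (-3)*(-3)|
Area = (1/2)|(-290) + (-182) + 9|
Area = (1/2)*463 = 231.50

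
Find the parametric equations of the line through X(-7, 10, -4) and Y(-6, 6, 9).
Direction vector d = Y - X = (1, -4, 13)
x = -7 + t, y = 10 - 4t, z = -4 + 13t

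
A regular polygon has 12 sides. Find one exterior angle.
Exterior angle of a regular n-gon = 360/n
Exterior angle = 360/12
Exterior angle = 30 degrees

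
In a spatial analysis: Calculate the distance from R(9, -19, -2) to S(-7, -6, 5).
d = √[(-16)² + (13)² + (7)²] = √474 = 21.77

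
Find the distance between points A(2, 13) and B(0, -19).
Using the distance formula: d = sqrt((x₂-x₁)² + (y₂-y₁)²)
dx = 0 - 2 = -2
dy = (-19) - 13 = -32
d = sqrt((-2)² + (-32)²) = sqrt(4 + 1024) = sqrt(1028) = 32.06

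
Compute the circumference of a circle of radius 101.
Circumference = 2 * pi * r
Circumference = 2 * pi * 101
Circumference = 634.60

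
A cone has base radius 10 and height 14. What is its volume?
Volume = (1/3) * pi * r² * h
Volume = (1/3) * pi * 10² * 14
Volume = (1/3) * pi * 100 * 14
Volume = (1/3) * pi * 1400
Volume = 1466.08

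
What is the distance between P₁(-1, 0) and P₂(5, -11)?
Using the distance formula: d = sqrt((x₂-x₁)² + (y₂-y₁)²)
dx = 5 - (-1) = 6
dy = (-11) - 0 = -11
d = sqrt(6² + (-11)²) = sqrt(36 + 121) = sqrt(157) = 12.53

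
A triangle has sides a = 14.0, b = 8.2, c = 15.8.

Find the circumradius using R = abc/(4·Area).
s = (a+b+c)/2 = 19
Area = √(s(s-a)(s-b)(s-c)) = √(19·5·10.8·3.2) = 57.2992
R = abc/(4·Area) = (14.0·8.2·15.8)/(4·57.2992) = 1813.84/229.1968 = 7.914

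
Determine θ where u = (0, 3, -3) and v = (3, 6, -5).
u·v = 33, |u|² = 18, |v|² = 70
cos θ = 33/√1260 ≈ 0.9297
θ ≈ 21.62°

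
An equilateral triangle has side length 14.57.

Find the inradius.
For an equilateral triangle, r = s/(2√3) where s is the side.
r = 14.57/(2√3) = 14.57/3.464102 = 4.206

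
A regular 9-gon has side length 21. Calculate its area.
For a regular 9-gon with side length s = 21:
Apothem a = s / (2*tan(pi/9)) = 21 / (2*tan(pi/9)) ≈ 28.8485
Perimeter P = 9 * 21 = 189
Area = (1/2) * P * a = (1/2) * 189 * 28.8485 = 2726.18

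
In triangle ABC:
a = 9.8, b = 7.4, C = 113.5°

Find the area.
Using A = ½ab·sin(C):
A = ½·9.8·7.4·sin(113.5°) = ½·72.52·0.917060 = 33.25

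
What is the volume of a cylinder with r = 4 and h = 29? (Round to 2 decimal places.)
Volume = pi * r² * h
Volume = pi * 4² * 29
Volume = pi * 16 * 29
Volume = pi * 464
Volume = 1457.70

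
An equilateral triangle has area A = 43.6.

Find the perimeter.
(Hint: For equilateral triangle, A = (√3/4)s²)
A = (√3/4)s²  →  s² = 4A/√3 = 4·43.6/√3 = 100.69
s = 10.0344
Perimeter = 3s = 30.1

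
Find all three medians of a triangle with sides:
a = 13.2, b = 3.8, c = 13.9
Using m_x = ½√(2y² + 2z² - x²):
m_a = ½√(2·3.8² + 2·13.9² - 13.2²) = ½√241.06 = 7.763
m_b = ½√(2·13.2² + 2·13.9² - 3.8²) = ½√720.46 = 13.42
m_c = ½√(2·13.2² + 2·3.8² - 13.9²) = ½√184.15 = 6.785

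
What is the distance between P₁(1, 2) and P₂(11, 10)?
Using the distance formula: d = sqrt((x₂-x₁)² + (y₂-y₁)²)
dx = 11 - 1 = 10
dy = 10 - 2 = 8
d = sqrt(10² + 8²) = sqrt(100 + 64) = sqrt(164) = 12.81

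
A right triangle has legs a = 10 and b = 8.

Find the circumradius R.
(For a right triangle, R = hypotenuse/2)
Hypotenuse c = √(10² + 8²) = √164 = 12.8062
R = c/2 = 6.403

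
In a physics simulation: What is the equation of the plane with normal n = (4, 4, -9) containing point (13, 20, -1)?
d = n·P = (4)(13) + (4)(20) + (-9)(-1) = 141
Plane: 4x + 4y - 9z = 141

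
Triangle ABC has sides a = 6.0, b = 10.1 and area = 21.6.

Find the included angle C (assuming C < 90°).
Area = ½ab·sin(C)  →  sin(C) = 2·Area/(ab)
sin(C) = 2·21.6/(6.0·10.1) = 0.712871
C = arcsin(0.712871) = 45.47°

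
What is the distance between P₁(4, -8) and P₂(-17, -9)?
Using the distance formula: d = sqrt((x₂-x₁)² + (y₂-y₁)²)
dx = (-17) - 4 = -21
dy = (-9) - (-8) = -1
d = sqrt((-21)² + (-1)²) = sqrt(441 + 1) = sqrt(442) = 21.02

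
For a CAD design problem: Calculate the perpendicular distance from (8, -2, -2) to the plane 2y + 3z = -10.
d = |0(8) + 2(-2) + 3(-2) - (-10)| / √(0² + 2² + 3²) = 0/√13 = 0.0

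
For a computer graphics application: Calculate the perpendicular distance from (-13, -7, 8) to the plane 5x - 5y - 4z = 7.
d = |5(-13) + (-5)(-7) + (-4)(8) - (7)| / √(5² + (-5)² + (-4)²) = 69/√66 = 8.493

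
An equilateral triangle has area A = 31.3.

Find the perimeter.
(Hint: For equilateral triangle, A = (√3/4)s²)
A = (√3/4)s²  →  s² = 4A/√3 = 4·31.3/√3 = 72.2843
s = 8.50201
Perimeter = 3s = 25.51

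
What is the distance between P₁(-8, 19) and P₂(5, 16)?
Using the distance formula: d = sqrt((x₂-x₁)² + (y₂-y₁)²)
dx = 5 - (-8) = 13
dy = 16 - 19 = -3
d = sqrt(13² + (-3)²) = sqrt(169 + 9) = sqrt(178) = 13.34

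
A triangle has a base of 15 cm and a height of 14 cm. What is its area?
Area = (1/2) * base * height
Area = (1/2) * 15 * 14
Area = 105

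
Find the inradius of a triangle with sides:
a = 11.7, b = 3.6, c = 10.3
s = (a+b+c)/2 = (11.7+3.6+10.3)/2 = 12.8
Area = √(s(s-a)(s-b)(s-c)) = √(12.8·1.1·9.2·2.5) = 17.9956
r = Area/s = 17.9956/12.8 = 1.406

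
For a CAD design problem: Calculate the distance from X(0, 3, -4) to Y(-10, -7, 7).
d = √[(-10)² + (-10)² + (11)²] = √321 = 17.92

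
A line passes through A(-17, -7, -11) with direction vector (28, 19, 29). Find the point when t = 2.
P(2) = (-17 + 28(2), -7 + 19(2), -11 + 29(2)) = (39, 31, 47)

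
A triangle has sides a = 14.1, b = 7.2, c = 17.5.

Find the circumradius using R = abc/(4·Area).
s = (a+b+c)/2 = 19.4
Area = √(s(s-a)(s-b)(s-c)) = √(19.4·5.3·12.2·1.9) = 48.8197
R = abc/(4·Area) = (14.1·7.2·17.5)/(4·48.8197) = 1776.6/195.2788 = 9.098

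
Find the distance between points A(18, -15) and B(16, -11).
Using the distance formula: d = sqrt((x₂-x₁)² + (y₂-y₁)²)
dx = 16 - 18 = -2
dy = (-11) - (-15) = 4
d = sqrt((-2)² + 4²) = sqrt(4 + 16) = sqrt(20) = 4.47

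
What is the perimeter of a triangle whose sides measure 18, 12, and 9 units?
Perimeter = sum of all sides
Perimeter = 18 + 12 + 9
Perimeter = 39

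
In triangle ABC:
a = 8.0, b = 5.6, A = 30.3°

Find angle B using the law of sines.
sin(B)/b = sin(A)/a
sin(B) = b·sin(A)/a = 5.6·sin(30.3°)/8.0 = 0.353169
B = arcsin(0.353169) = 20.68°  (b ≤ a, so B ≤ A and the acute solution is unique)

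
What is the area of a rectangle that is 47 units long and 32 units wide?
Area = length * width
Area = 47 * 32
Area = 1504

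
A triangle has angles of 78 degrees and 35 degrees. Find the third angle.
Sum of angles in a triangle = 180 degrees
Third angle = 180 - 78 - 35
Third angle = 67 degrees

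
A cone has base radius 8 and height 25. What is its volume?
Volume = (1/3) * pi * r² * h
Volume = (1/3) * pi * 8² * 25
Volume = (1/3) * pi * 64 * 25
Volume = (1/3) * pi * 1600
Volume = 1675.52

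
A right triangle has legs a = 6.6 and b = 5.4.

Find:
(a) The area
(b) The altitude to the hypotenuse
(a) Area = ½ab = ½·6.6·5.4 = 17.82
(b) Hypotenuse c = √(6.6² + 5.4²) = √72.72 = 8.5276
    Area = ½·c·h_c  →  h_c = 2·Area/c = 2·17.82/8.5276 = 4.179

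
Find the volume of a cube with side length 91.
Volume = s³
Volume = 91³
Volume = 753571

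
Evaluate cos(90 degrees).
cos(90 degrees) = 0
Decimal approximation: 0.0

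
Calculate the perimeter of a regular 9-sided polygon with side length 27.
Perimeter = number of sides * side length
Perimeter = 9 * 27
Perimeter = 243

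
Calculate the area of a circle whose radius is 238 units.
Area = pi * r²
Area = pi * 238²
Area = pi * 56644
Area = 177952.37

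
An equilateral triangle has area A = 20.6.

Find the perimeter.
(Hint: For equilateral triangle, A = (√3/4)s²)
A = (√3/4)s²  →  s² = 4A/√3 = 4·20.6/√3 = 47.5737
s = 6.89737
Perimeter = 3s = 20.69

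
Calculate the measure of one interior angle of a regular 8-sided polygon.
Interior angle of a regular n-gon = (n-2)*180/n
Interior angle = (8-2)*180/8
Interior angle = 6*180/8
Interior angle = 1080/8
Interior angle = 135 degrees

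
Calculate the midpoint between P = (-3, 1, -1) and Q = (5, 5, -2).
Midpoint = ((-3+5)/2, (1+5)/2, (-1-2)/2) = (1, 3, -1.5)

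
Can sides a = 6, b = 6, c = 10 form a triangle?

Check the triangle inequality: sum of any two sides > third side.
Yes, triangle inequality satisfied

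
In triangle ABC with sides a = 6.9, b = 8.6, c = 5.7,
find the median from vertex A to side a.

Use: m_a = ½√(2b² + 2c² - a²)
m_a = ½√(2·8.6² + 2·5.7² - 6.9²)
m_a = ½√(147.92 + 64.98 - 47.61) = ½√165.29 = 6.428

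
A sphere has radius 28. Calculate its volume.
Volume = (4/3) * pi * r³
Volume = (4/3) * pi * 28³
Volume = (4/3) * pi * 21952
Volume = 91952.32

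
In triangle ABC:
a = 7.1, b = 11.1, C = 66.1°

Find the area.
Using A = ½ab·sin(C):
A = ½·7.1·11.1·sin(66.1°) = ½·78.81·0.914254 = 36.03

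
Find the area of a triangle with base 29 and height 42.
Area = (1/2) * base * height
Area = (1/2) * 29 * 42
Area = 609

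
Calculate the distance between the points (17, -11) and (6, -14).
Using the distance formula: d = sqrt((x₂-x₁)² + (y₂-y₁)²)
dx = 6 - 17 = -11
dy = (-14) - (-11) = -3
d = sqrt((-11)² + (-3)²) = sqrt(121 + 9) = sqrt(130) = 11.40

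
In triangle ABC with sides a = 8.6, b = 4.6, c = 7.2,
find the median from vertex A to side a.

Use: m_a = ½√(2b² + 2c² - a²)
m_a = ½√(2·4.6² + 2·7.2² - 8.6²)
m_a = ½√(42.32 + 103.68 - 73.96) = ½√72.04 = 4.244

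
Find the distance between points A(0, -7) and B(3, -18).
Using the distance formula: d = sqrt((x₂-x₁)² + (y₂-y₁)²)
dx = 3 - 0 = 3
dy = (-18) - (-7) = -11
d = sqrt(3² + (-11)²) = sqrt(9 + 121) = sqrt(130) = 11.40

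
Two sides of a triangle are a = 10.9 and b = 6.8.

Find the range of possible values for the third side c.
By the triangle inequality: |a - b| < c < a + b
|10.9 - 6.8| < c < 10.9 + 6.8
4.1 < c < 17.7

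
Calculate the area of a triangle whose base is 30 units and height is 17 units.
Area = (1/2) * base * height
Area = (1/2) * 30 * 17
Area = 255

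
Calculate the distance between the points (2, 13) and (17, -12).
Using the distance formula: d = sqrt((x₂-x₁)² + (y₂-y₁)²)
dx = 17 - 2 = 15
dy = (-12) - 13 = -25
d = sqrt(15² + (-25)²) = sqrt(225 + 625) = sqrt(850) = 29.15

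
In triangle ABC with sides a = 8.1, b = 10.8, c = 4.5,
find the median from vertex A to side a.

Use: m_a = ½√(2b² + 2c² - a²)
m_a = ½√(2·10.8² + 2·4.5² - 8.1²)
m_a = ½√(233.28 + 40.5 - 65.61) = ½√208.17 = 7.214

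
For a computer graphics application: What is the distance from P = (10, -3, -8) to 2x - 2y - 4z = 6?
d = |2(10) + (-2)(-3) + (-4)(-8) - (6)| / √(2² + (-2)² + (-4)²) = 52/√24 = 10.61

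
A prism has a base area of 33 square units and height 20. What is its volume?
Volume = base area * height
Volume = 33 * 20
Volume = 660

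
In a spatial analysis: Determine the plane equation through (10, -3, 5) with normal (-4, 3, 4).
d = n·P = (-4)(10) + (3)(-3) + (4)(5) = -29
Plane: -4x + 3y + 4z = -29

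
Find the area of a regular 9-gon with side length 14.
For a regular 9-gon with side length s = 14:
Apothem a = s / (2*tan(pi/9)) = 14 / (2*tan(pi/9)) ≈ 19.23234
Perimeter P = 9 * 14 = 126
Area = (1/2) * P * a = (1/2) * 126 * 19.23234 = 1211.64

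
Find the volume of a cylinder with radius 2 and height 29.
Volume = pi * r² * h
Volume = pi * 2² * 29
Volume = pi * 4 * 29
Volume = pi * 116
Volume = 364.42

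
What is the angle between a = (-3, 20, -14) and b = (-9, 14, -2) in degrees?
a·b = 335, |a|² = 605, |b|² = 281
cos θ = 335/√170005 ≈ 0.8125
θ ≈ 35.66°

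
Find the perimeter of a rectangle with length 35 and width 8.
Perimeter = 2 * (length + width)
Perimeter = 2 * (35 + 8)
Perimeter = 2 * 43
Perimeter = 86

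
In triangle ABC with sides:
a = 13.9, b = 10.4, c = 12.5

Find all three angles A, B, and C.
By the law of cosines:
cos(A) = (b² + c² - a²)/(2bc) = 0.273846  →  A = 74.11°
cos(B) = (a² + c² - b²)/(2ac) = 0.694388  →  B = 46.02°
cos(C) = (a² + b² - c²)/(2ab) = 0.501937  →  C = 59.87°
Check: A + B + C = 180.0° ✓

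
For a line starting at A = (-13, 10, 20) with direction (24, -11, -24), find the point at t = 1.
P(1) = (-13 + 24(1), 10 + (-11)(1), 20 + (-24)(1)) = (11, -1, -4)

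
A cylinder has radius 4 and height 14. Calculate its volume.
Volume = pi * r² * h
Volume = pi * 4² * 14
Volume = pi * 16 * 14
Volume = pi * 224
Volume = 703.72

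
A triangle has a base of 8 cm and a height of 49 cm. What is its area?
Area = (1/2) * base * height
Area = (1/2) * 8 * 49
Area = 196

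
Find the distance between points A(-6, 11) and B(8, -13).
Using the distance formula: d = sqrt((x₂-x₁)² + (y₂-y₁)²)
dx = 8 - (-6) = 14
dy = (-13) - 11 = -24
d = sqrt(14² + (-24)²) = sqrt(196 + 576) = sqrt(772) = 27.78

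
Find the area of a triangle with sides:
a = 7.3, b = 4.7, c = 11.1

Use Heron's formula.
s = (a+b+c)/2 = (7.3+4.7+11.1)/2 = 11.55
A = √(s(s-a)(s-b)(s-c)) = √(11.55·4.25·6.85·0.45)
A = √151.312 = 12.3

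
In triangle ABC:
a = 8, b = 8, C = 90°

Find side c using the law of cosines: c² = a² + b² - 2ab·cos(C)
c² = 8² + 8² - 2·8·8·cos(90°)
c² = 64 + 64 - 128·0.0000 = 128
c = √128 = 11.31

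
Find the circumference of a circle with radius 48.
Circumference = 2 * pi * r
Circumference = 2 * pi * 48
Circumference = 301.59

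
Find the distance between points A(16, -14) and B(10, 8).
Using the distance formula: d = sqrt((x₂-x₁)² + (y₂-y₁)²)
dx = 10 - 16 = -6
dy = 8 - (-14) = 22
d = sqrt((-6)² + 22²) = sqrt(36 + 484) = sqrt(520) = 22.80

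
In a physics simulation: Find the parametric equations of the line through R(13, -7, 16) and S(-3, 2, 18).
Direction vector d = S - R = (-16, 9, 2)
x = 13 - 16t, y = -7 + 9t, z = 16 + 2t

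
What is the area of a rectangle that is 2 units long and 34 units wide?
Area = length * width
Area = 2 * 34
Area = 68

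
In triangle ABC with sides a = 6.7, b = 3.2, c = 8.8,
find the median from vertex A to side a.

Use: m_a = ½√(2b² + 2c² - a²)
m_a = ½√(2·3.2² + 2·8.8² - 6.7²)
m_a = ½√(20.48 + 154.88 - 44.89) = ½√130.47 = 5.711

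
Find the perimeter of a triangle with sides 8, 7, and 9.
Perimeter = sum of all sides
Perimeter = 8 + 7 + 9
Perimeter = 24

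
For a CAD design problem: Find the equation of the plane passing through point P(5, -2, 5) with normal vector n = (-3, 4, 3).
d = n·P = (-3)(5) + (4)(-2) + (3)(5) = -8
Plane: -3x + 4y + 3z = -8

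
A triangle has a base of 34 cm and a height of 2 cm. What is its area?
Area = (1/2) * base * height
Area = (1/2) * 34 * 2
Area = 34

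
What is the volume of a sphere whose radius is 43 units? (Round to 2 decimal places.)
Volume = (4/3) * pi * r³
Volume = (4/3) * pi * 43³
Volume = (4/3) * pi * 79507
Volume = 333038.14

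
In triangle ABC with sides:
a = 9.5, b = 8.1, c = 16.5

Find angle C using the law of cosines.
cos(C) = (a² + b² - c²)/(2ab)
cos(C) = (9.5² + 8.1² - 16.5²)/(2·9.5·8.1) = -116.39/153.9 = -0.756270
C = arccos(-0.756270) = 139.1°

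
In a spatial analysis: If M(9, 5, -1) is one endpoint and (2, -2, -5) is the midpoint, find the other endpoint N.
N = (2×2 - 9, 2×(-2) - 5, 2×(-5) - (-1)) = (-5, -9, -9)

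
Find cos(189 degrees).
cos(189 degrees) = -0.9877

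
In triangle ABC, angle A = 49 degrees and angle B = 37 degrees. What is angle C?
Sum of angles in a triangle = 180 degrees
Third angle = 180 - 49 - 37
Third angle = 94 degrees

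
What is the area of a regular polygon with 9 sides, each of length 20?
For a regular 9-gon with side length s = 20:
Apothem a = s / (2*tan(pi/9)) = 20 / (2*tan(pi/9)) ≈ 27.4748
Perimeter P = 9 * 20 = 180
Area = (1/2) * P * a = (1/2) * 180 * 27.4748 = 2472.73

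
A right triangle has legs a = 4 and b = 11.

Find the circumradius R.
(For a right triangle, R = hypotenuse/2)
Hypotenuse c = √(4² + 11²) = √137 = 11.7047
R = c/2 = 5.852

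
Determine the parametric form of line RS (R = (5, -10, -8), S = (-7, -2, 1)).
Direction vector d = S - R = (-12, 8, 9)
x = 5 - 12t, y = -10 + 8t, z = -8 + 9t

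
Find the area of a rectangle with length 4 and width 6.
Area = length * width
Area = 4 * 6
Area = 24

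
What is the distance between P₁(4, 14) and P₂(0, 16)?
Using the distance formula: d = sqrt((x₂-x₁)² + (y₂-y₁)²)
dx = 0 - 4 = -4
dy = 16 - 14 = 2
d = sqrt((-4)² + 2²) = sqrt(16 + 4) = sqrt(20) = 4.47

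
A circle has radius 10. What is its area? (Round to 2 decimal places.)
Area = pi * r²
Area = pi * 10²
Area = pi * 100
Area = 314.16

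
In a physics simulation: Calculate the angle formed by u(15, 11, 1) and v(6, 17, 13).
u·v = 290, |u|² = 347, |v|² = 494
cos θ = 290/√171418 ≈ 0.7004
θ ≈ 45.54°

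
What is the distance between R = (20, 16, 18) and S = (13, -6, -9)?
d = √[(-7)² + (-22)² + (-27)²] = √1262 = 35.52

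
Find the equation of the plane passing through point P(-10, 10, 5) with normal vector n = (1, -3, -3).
d = n·P = (1)(-10) + (-3)(10) + (-3)(5) = -55
Plane: x - 3y - 3z = -55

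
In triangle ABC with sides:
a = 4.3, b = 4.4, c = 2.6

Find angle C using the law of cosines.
cos(C) = (a² + b² - c²)/(2ab)
cos(C) = (4.3² + 4.4² - 2.6²)/(2·4.3·4.4) = 31.09/37.84 = 0.821617
C = arccos(0.821617) = 34.75°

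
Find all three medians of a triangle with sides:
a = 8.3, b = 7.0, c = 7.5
Using m_x = ½√(2y² + 2z² - x²):
m_a = ½√(2·7.0² + 2·7.5² - 8.3²) = ½√141.61 = 5.95
m_b = ½√(2·8.3² + 2·7.5² - 7.0²) = ½√201.28 = 7.094
m_c = ½√(2·8.3² + 2·7.0² - 7.5²) = ½√179.53 = 6.699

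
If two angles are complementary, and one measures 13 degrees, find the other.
Complementary angles sum to 90 degrees.
Other angle = 90 - 13
Other angle = 77 degrees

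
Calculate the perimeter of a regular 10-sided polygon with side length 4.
Perimeter = number of sides * side length
Perimeter = 10 * 4
Perimeter = 40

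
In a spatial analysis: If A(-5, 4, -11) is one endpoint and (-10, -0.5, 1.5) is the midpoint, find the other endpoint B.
B = (2×(-10) - (-5), 2×(-0.5) - 4, 2×1.5 - (-11)) = (-15, -5, 14)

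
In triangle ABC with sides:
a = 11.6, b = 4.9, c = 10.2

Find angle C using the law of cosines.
cos(C) = (a² + b² - c²)/(2ab)
cos(C) = (11.6² + 4.9² - 10.2²)/(2·11.6·4.9) = 54.53/113.68 = 0.479680
C = arccos(0.479680) = 61.34°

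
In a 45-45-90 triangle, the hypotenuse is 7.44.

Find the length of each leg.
In a 45-45-90 triangle, hypotenuse = leg·√2  →  leg = hypotenuse/√2
leg = 7.44/√2 = 5.261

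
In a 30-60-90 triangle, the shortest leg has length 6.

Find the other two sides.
Long leg = 6√3 = 10.39, Hypotenuse = 12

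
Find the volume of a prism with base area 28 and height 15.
Volume = base area * height
Volume = 28 * 15
Volume = 420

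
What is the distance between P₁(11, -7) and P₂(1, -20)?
Using the distance formula: d = sqrt((x₂-x₁)² + (y₂-y₁)²)
dx = 1 - 11 = -10
dy = (-20) - (-7) = -13
d = sqrt((-10)² + (-13)²) = sqrt(100 + 169) = sqrt(269) = 16.40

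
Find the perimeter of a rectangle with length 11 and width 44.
Perimeter = 2 * (length + width)
Perimeter = 2 * (11 + 44)
Perimeter = 2 * 55
Perimeter = 110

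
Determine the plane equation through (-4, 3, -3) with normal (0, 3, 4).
d = n·P = (0)(-4) + (3)(3) + (4)(-3) = -3
Plane: 3y + 4z = -3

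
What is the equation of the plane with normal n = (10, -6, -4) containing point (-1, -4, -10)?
d = n·P = (10)(-1) + (-6)(-4) + (-4)(-10) = 54
Plane: 10x - 6y - 4z = 54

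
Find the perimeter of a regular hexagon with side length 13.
Perimeter = number of sides * side length
Perimeter = 6 * 13
Perimeter = 78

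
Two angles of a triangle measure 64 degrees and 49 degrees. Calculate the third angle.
Sum of angles in a triangle = 180 degrees
Third angle = 180 - 64 - 49
Third angle = 67 degrees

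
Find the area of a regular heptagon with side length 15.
For a regular 7-gon with side length s = 15:
Apothem a = s / (2*tan(pi/7)) = 15 / (2*tan(pi/7)) ≈ 15.5739
Perimeter P = 7 * 15 = 105
Area = (1/2) * P * a = (1/2) * 105 * 15.5739 = 817.63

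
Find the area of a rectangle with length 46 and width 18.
Area = length * width
Area = 46 * 18
Area = 828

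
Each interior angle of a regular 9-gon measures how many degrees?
Interior angle of a regular n-gon = (n-2)*180/n
Interior angle = (9-2)*180/9
Interior angle = 7*180/9
Interior angle = 1260/9
Interior angle = 140 degrees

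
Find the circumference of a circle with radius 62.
Circumference = 2 * pi * r
Circumference = 2 * pi * 62
Circumference = 389.56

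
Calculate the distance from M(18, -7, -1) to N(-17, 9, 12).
d = √[(-35)² + (16)² + (13)²] = √1650 = 40.62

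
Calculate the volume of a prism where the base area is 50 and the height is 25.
Volume = base area * height
Volume = 50 * 25
Volume = 1250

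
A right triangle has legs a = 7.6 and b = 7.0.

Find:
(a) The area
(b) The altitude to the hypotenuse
(a) Area = ½ab = ½·7.6·7.0 = 26.6
(b) Hypotenuse c = √(7.6² + 7.0²) = √106.76 = 10.3325
    Area = ½·c·h_c  →  h_c = 2·Area/c = 2·26.6/10.3325 = 5.149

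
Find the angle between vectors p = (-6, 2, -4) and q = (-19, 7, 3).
p·q = 116, |p|² = 56, |q|² = 419
cos θ = 116/√23464 ≈ 0.7573
θ ≈ 40.77°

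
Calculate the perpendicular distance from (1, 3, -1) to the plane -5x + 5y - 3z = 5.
d = |(-5)(1) + 5(3) + (-3)(-1) - (5)| / √((-5)² + 5² + (-3)²) = 8/√59 = 1.042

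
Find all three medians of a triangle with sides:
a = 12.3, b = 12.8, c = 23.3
Using m_x = ½√(2y² + 2z² - x²):
m_a = ½√(2·12.8² + 2·23.3² - 12.3²) = ½√1262.17 = 17.76
m_b = ½√(2·12.3² + 2·23.3² - 12.8²) = ½√1224.52 = 17.5
m_c = ½√(2·12.3² + 2·12.8² - 23.3²) = ½√87.37 = 4.674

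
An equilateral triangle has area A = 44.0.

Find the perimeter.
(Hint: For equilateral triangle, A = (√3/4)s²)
A = (√3/4)s²  →  s² = 4A/√3 = 4·44.0/√3 = 101.614
s = 10.0804
Perimeter = 3s = 30.24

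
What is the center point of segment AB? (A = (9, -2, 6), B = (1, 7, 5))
Midpoint = ((9+1)/2, (-2+7)/2, (6+5)/2) = (5, 2.5, 5.5)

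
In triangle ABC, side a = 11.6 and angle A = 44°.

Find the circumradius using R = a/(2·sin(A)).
R = a/(2·sin(A)) = 11.6/(2·sin(44°))
R = 11.6/(2·0.694658) = 11.6/1.389317 = 8.349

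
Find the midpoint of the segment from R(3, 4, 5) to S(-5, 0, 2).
Midpoint = ((3-5)/2, (4+0)/2, (5+2)/2) = (-1, 2, 3.5)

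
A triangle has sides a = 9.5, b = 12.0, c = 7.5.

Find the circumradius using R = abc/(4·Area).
s = (a+b+c)/2 = 14.5
Area = √(s(s-a)(s-b)(s-c)) = √(14.5·5·2.5·7) = 35.6195
R = abc/(4·Area) = (9.5·12.0·7.5)/(4·35.6195) = 855/142.478 = 6.001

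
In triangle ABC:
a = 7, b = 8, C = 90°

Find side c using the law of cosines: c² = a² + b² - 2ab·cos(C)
c² = 7² + 8² - 2·7·8·cos(90°)
c² = 49 + 64 - 112·0.0000 = 113
c = √113 = 10.63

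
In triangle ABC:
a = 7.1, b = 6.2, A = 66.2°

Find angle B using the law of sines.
sin(B)/b = sin(A)/a
sin(B) = b·sin(A)/a = 6.2·sin(66.2°)/7.1 = 0.798979
B = arcsin(0.798979) = 53.03°  (b ≤ a, so B ≤ A and the acute solution is unique)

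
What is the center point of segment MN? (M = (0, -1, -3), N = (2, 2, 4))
Midpoint = ((0+2)/2, (-1+2)/2, (-3+4)/2) = (1, 0.5, 0.5)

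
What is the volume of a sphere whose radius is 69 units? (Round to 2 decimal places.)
Volume = (4/3) * pi * r³
Volume = (4/3) * pi * 69³
Volume = (4/3) * pi * 328509
Volume = 1376055.28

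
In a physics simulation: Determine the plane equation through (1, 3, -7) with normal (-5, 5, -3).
d = n·P = (-5)(1) + (5)(3) + (-3)(-7) = 31
Plane: -5x + 5y - 3z = 31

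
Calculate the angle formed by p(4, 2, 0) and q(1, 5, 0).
p·q = 14, |p|² = 20, |q|² = 26
cos θ = 14/√520 ≈ 0.6139
θ ≈ 52.13°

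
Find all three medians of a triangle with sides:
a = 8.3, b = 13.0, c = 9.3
Using m_x = ½√(2y² + 2z² - x²):
m_a = ½√(2·13.0² + 2·9.3² - 8.3²) = ½√442.09 = 10.51
m_b = ½√(2·8.3² + 2·9.3² - 13.0²) = ½√141.76 = 5.953
m_c = ½√(2·8.3² + 2·13.0² - 9.3²) = ½√389.29 = 9.865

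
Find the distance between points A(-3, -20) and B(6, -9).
Using the distance formula: d = sqrt((x₂-x₁)² + (y₂-y₁)²)
dx = 6 - (-3) = 9
dy = (-9) - (-20) = 11
d = sqrt(9² + 11²) = sqrt(81 + 121) = sqrt(202) = 14.21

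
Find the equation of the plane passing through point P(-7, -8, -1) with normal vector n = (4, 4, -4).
d = n·P = (4)(-7) + (4)(-8) + (-4)(-1) = -56
Plane: 4x + 4y - 4z = -56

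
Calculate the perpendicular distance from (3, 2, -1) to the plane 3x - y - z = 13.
d = |3(3) + (-1)(2) + (-1)(-1) - (13)| / √(3² + (-1)² + (-1)²) = 5/√11 = 1.508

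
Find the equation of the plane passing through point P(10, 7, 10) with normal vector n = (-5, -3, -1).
d = n·P = (-5)(10) + (-3)(7) + (-1)(10) = -81
Plane: -5x - 3y - z = -81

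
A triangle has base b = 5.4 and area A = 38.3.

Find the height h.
A = ½bh  →  h = 2A/b
h = 2·38.3/5.4 = 14.19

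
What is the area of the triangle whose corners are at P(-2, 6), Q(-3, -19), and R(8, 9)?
Using the coordinate formula: Area = (1/2)|x₁(y₂-y₃) + x₂(y₃-y₁) + x₃(y₁-y₂)|
Area = (1/2)|(-2)((-19)-9) + (-3)(9-6) + 8(6-(-19))|
Area = (1/2)|(-2)*(-28) + (-3)*3 + 8*25|
Area = (1/2)|56 + (-9) + 200|
Area = (1/2)*247 = 123.50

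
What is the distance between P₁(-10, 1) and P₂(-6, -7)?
Using the distance formula: d = sqrt((x₂-x₁)² + (y₂-y₁)²)
dx = (-6) - (-10) = 4
dy = (-7) - 1 = -8
d = sqrt(4² + (-8)²) = sqrt(16 + 64) = sqrt(80) = 8.94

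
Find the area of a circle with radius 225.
Area = pi * r²
Area = pi * 225²
Area = pi * 50625
Area = 159043.13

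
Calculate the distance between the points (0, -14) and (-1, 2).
Using the distance formula: d = sqrt((x₂-x₁)² + (y₂-y₁)²)
dx = (-1) - 0 = -1
dy = 2 - (-14) = 16
d = sqrt((-1)² + 16²) = sqrt(1 + 256) = sqrt(257) = 16.03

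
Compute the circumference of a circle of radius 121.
Circumference = 2 * pi * r
Circumference = 2 * pi * 121
Circumference = 760.27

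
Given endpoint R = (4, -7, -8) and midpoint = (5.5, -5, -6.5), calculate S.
S = (2×5.5 - 4, 2×(-5) - (-7), 2×(-6.5) - (-8)) = (7, -3, -5)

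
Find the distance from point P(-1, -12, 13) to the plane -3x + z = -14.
d = |(-3)(-1) + 0(-12) + 1(13) - (-14)| / √((-3)² + 0² + 1²) = 30/√10 = 9.487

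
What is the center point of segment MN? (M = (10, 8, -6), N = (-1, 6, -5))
Midpoint = ((10-1)/2, (8+6)/2, (-6-5)/2) = (4.5, 7, -5.5)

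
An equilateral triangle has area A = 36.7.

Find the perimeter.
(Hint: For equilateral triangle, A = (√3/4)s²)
A = (√3/4)s²  →  s² = 4A/√3 = 4·36.7/√3 = 84.755
s = 9.20625
Perimeter = 3s = 27.62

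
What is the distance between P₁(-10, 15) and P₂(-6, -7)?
Using the distance formula: d = sqrt((x₂-x₁)² + (y₂-y₁)²)
dx = (-6) - (-10) = 4
dy = (-7) - 15 = -22
d = sqrt(4² + (-22)²) = sqrt(16 + 484) = sqrt(500) = 22.36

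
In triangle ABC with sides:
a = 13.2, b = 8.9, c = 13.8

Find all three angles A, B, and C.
By the law of cosines:
cos(A) = (b² + c² - a²)/(2bc) = 0.388414  →  A = 67.14°
cos(B) = (a² + c² - b²)/(2ac) = 0.783569  →  B = 38.41°
cos(C) = (a² + b² - c²)/(2ab) = 0.268173  →  C = 74.44°
Check: A + B + C = 180.0° ✓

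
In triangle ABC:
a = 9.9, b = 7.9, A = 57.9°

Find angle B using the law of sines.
sin(B)/b = sin(A)/a
sin(B) = b·sin(A)/a = 7.9·sin(57.9°)/9.9 = 0.675986
B = arcsin(0.675986) = 42.53°  (b ≤ a, so B ≤ A and the acute solution is unique)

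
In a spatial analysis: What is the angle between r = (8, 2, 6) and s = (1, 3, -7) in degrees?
r·s = -28, |r|² = 104, |s|² = 59
cos θ = -28/√6136 ≈ -0.3575
θ ≈ 110.9°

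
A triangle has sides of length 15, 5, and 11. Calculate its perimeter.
Perimeter = sum of all sides
Perimeter = 15 + 5 + 11
Perimeter = 31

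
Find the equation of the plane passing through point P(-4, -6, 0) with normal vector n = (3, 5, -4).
d = n·P = (3)(-4) + (5)(-6) + (-4)(0) = -42
Plane: 3x + 5y - 4z = -42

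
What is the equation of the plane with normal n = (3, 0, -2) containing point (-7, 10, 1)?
d = n·P = (3)(-7) + (0)(10) + (-2)(1) = -23
Plane: 3x - 2z = -23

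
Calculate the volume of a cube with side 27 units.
Volume = s³
Volume = 27³
Volume = 19683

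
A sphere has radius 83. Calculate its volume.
Volume = (4/3) * pi * r³
Volume = (4/3) * pi * 83³
Volume = (4/3) * pi * 571787
Volume = 2395095.78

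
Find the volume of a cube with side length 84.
Volume = s³
Volume = 84³
Volume = 592704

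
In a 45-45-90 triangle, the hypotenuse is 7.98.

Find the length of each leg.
In a 45-45-90 triangle, hypotenuse = leg·√2  →  leg = hypotenuse/√2
leg = 7.98/√2 = 5.643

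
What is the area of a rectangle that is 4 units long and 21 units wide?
Area = length * width
Area = 4 * 21
Area = 84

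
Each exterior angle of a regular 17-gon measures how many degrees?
Exterior angle of a regular n-gon = 360/n
Exterior angle = 360/17
Exterior angle = 21.18 degrees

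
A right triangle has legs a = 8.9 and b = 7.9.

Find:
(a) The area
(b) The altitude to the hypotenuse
(a) Area = ½ab = ½·8.9·7.9 = 35.155
(b) Hypotenuse c = √(8.9² + 7.9²) = √141.62 = 11.9004
    Area = ½·c·h_c  →  h_c = 2·Area/c = 2·35.155/11.9004 = 5.908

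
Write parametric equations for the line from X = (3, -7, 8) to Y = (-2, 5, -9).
Direction vector d = Y - X = (-5, 12, -17)
x = 3 - 5t, y = -7 + 12t, z = 8 - 17t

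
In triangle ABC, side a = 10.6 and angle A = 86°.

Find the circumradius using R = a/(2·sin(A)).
R = a/(2·sin(A)) = 10.6/(2·sin(86°))
R = 10.6/(2·0.997564) = 10.6/1.995128 = 5.313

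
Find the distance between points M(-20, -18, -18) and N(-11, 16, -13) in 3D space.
d = √[(9)² + (34)² + (5)²] = √1262 = 35.52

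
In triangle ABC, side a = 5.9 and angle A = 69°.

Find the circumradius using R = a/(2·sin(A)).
R = a/(2·sin(A)) = 5.9/(2·sin(69°))
R = 5.9/(2·0.933580) = 5.9/1.867161 = 3.16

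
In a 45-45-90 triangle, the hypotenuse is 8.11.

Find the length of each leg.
In a 45-45-90 triangle, hypotenuse = leg·√2  →  leg = hypotenuse/√2
leg = 8.11/√2 = 5.735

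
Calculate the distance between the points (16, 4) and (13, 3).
Using the distance formula: d = sqrt((x₂-x₁)² + (y₂-y₁)²)
dx = 13 - 16 = -3
dy = 3 - 4 = -1
d = sqrt((-3)² + (-1)²) = sqrt(9 + 1) = sqrt(10) = 3.16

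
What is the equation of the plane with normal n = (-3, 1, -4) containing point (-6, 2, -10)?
d = n·P = (-3)(-6) + (1)(2) + (-4)(-10) = 60
Plane: -3x + y - 4z = 60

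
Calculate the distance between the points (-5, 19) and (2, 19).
Using the distance formula: d = sqrt((x₂-x₁)² + (y₂-y₁)²)
dx = 2 - (-5) = 7
dy = 19 - 19 = 0
d = sqrt(7² + 0²) = sqrt(49 + 0) = sqrt(49) = 7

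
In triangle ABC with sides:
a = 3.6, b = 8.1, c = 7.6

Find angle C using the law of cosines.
cos(C) = (a² + b² - c²)/(2ab)
cos(C) = (3.6² + 8.1² - 7.6²)/(2·3.6·8.1) = 20.81/58.32 = 0.356824
C = arccos(0.356824) = 69.09°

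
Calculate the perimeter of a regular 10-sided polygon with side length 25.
Perimeter = number of sides * side length
Perimeter = 10 * 25
Perimeter = 250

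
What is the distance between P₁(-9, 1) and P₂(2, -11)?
Using the distance formula: d = sqrt((x₂-x₁)² + (y₂-y₁)²)
dx = 2 - (-9) = 11
dy = (-11) - 1 = -12
d = sqrt(11² + (-12)²) = sqrt(121 + 144) = sqrt(265) = 16.28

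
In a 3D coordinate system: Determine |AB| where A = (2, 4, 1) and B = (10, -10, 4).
d = √[(8)² + (-14)² + (3)²] = √269 = 16.4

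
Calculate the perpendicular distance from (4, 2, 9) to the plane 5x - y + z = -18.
d = |5(4) + (-1)(2) + 1(9) - (-18)| / √(5² + (-1)² + 1²) = 45/√27 = 8.66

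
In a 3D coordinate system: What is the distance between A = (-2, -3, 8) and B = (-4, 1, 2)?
d = √[(-2)² + (4)² + (-6)²] = √56 = 7.483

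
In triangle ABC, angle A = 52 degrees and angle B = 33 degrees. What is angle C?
Sum of angles in a triangle = 180 degrees
Third angle = 180 - 52 - 33
Third angle = 95 degrees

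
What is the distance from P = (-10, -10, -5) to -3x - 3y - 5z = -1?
d = |(-3)(-10) + (-3)(-10) + (-5)(-5) - (-1)| / √((-3)² + (-3)² + (-5)²) = 86/√43 = 13.11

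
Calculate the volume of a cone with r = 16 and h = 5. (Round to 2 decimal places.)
Volume = (1/3) * pi * r² * h
Volume = (1/3) * pi * 16² * 5
Volume = (1/3) * pi * 256 * 5
Volume = (1/3) * pi * 1280
Volume = 1340.41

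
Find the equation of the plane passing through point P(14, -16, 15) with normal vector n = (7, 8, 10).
d = n·P = (7)(14) + (8)(-16) + (10)(15) = 120
Plane: 7x + 8y + 10z = 120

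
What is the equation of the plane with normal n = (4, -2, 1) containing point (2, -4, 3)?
d = n·P = (4)(2) + (-2)(-4) + (1)(3) = 19
Plane: 4x - 2y + z = 19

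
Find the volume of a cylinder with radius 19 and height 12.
Volume = pi * r² * h
Volume = pi * 19² * 12
Volume = pi * 361 * 12
Volume = pi * 4332
Volume = 13609.38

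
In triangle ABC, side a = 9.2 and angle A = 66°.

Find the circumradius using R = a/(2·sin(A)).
R = a/(2·sin(A)) = 9.2/(2·sin(66°))
R = 9.2/(2·0.913545) = 9.2/1.827091 = 5.035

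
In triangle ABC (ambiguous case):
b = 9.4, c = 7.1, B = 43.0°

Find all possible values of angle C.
sin(C)/c = sin(B)/b  →  sin(C) = c·sin(B)/b = 7.1·sin(43.0°)/9.4 = 0.515126
C₁ = arcsin(0.515126) = 31.01°,  C₂ = 180° - C₁ = 148.99°
Check C₂: A = 180° - 43.0° - 148.99° = -11.99° ≤ 0, rejected
C = 31.01° (one solution)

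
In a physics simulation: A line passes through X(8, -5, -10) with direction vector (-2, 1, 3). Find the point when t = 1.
P(1) = (8 + (-2)(1), -5 + 1(1), -10 + 3(1)) = (6, -4, -7)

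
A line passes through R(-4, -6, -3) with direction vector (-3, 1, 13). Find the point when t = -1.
P(-1) = (-4 + (-3)(-1), -6 + 1(-1), -3 + 13(-1)) = (-1, -7, -16)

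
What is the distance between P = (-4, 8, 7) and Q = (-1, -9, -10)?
d = √[(3)² + (-17)² + (-17)²] = √587 = 24.23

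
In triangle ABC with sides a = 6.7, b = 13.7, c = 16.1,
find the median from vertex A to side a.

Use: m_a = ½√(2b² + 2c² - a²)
m_a = ½√(2·13.7² + 2·16.1² - 6.7²)
m_a = ½√(375.38 + 518.42 - 44.89) = ½√848.91 = 14.57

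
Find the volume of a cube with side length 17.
Volume = s³
Volume = 17³
Volume = 4913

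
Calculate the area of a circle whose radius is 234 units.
Area = pi * r²
Area = pi * 234²
Area = pi * 54756
Area = 172021.05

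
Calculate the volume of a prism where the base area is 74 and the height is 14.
Volume = base area * height
Volume = 74 * 14
Volume = 1036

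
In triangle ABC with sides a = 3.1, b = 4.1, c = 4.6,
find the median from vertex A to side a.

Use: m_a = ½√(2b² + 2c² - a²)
m_a = ½√(2·4.1² + 2·4.6² - 3.1²)
m_a = ½√(33.62 + 42.32 - 9.61) = ½√66.33 = 4.072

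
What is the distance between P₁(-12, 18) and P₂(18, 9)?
Using the distance formula: d = sqrt((x₂-x₁)² + (y₂-y₁)²)
dx = 18 - (-12) = 30
dy = 9 - 18 = -9
d = sqrt(30² + (-9)²) = sqrt(900 + 81) = sqrt(981) = 31.32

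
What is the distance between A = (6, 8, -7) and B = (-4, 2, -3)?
d = √[(-10)² + (-6)² + (4)²] = √152 = 12.33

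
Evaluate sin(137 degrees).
sin(137 degrees) = 0.682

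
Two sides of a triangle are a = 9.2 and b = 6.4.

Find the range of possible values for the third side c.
By the triangle inequality: |a - b| < c < a + b
|9.2 - 6.4| < c < 9.2 + 6.4
2.8 < c < 15.6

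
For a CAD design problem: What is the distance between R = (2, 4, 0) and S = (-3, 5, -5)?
d = √[(-5)² + (1)² + (-5)²] = √51 = 7.141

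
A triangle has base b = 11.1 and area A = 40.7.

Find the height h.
A = ½bh  →  h = 2A/b
h = 2·40.7/11.1 = 7.333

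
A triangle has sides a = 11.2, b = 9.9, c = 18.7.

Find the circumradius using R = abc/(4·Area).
s = (a+b+c)/2 = 19.9
Area = √(s(s-a)(s-b)(s-c)) = √(19.9·8.7·10·1.2) = 45.5803
R = abc/(4·Area) = (11.2·9.9·18.7)/(4·45.5803) = 2073.456/182.3212 = 11.37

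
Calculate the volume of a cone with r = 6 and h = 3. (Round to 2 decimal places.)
Volume = (1/3) * pi * r² * h
Volume = (1/3) * pi * 6² * 3
Volume = (1/3) * pi * 36 * 3
Volume = (1/3) * pi * 108
Volume = 113.10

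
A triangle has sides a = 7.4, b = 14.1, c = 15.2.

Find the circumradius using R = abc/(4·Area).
s = (a+b+c)/2 = 18.35
Area = √(s(s-a)(s-b)(s-c)) = √(18.35·10.95·4.25·3.15) = 51.8651
R = abc/(4·Area) = (7.4·14.1·15.2)/(4·51.8651) = 1585.968/207.4604 = 7.645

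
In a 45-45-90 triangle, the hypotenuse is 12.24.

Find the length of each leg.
In a 45-45-90 triangle, hypotenuse = leg·√2  →  leg = hypotenuse/√2
leg = 12.24/√2 = 8.655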